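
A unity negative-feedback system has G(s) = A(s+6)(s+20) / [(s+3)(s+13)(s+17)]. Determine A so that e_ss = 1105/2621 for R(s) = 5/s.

System type = 0 (no poles at s=0).
K_p = lim_{s→0} G(s) = A·6·20 / (3·13·17) = (40/221)·A.
e_ss = 5/(1 + K_p) = 1105/2621 ⇒ 1 + (40/221)·A = 2621/221 ⇒ A = 60.

60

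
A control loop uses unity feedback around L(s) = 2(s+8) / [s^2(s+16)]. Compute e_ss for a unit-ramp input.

0

L(s) has two factors of s in the denominator, so the system is type 2.
K_v = ∞ for a type-2 system; e_ss to a ramp is zero.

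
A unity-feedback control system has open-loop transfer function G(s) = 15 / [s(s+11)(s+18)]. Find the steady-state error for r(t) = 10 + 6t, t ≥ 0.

79.2

One free integrator in G(s): this is a type 1 system. Taking each input component in turn:
  • 10: tracked with zero error.
  • 6t: e_ss = 6/K_v with K_v=5/66 → 79.2.
Total e_ss = 79.2.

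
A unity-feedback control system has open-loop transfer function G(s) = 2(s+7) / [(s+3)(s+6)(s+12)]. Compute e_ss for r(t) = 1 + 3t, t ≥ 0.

G(s) has no factors of s in the denominator, so the system is type 0. Taking each input component in turn:
  • 1: e_ss = 1/(1+K_p) with K_p=7/108 → 108/115.
  • 3t: a type-0 system cannot track it, e_ss → ∞.
The unbounded component dominates.

infinity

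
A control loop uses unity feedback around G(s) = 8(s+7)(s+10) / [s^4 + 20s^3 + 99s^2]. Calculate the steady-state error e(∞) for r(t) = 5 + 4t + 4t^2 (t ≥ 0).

99/70

Lowest-order denominator term is 99s^2, so the open loop has 2 poles at the origin → type 2 system. Taking each input component in turn:
  • 5: tracked with zero error.
  • 4t: tracked with zero error.
  • 4t^2: e_ss = 8/K_a with K_a=560/99 → 99/70.
Total e_ss = 99/70.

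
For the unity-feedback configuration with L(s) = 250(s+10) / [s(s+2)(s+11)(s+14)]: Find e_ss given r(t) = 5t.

0.616

One free integrator in L(s): this is a type 1 system.
K_v = lim_{s→0} s·L(s) = 250·10 / (2·11·14) = 625/77.
e_ss = 5/K_v = 5/(625/77) = 0.616.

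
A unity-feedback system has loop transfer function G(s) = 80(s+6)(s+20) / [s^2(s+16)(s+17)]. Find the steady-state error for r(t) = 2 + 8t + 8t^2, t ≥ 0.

34/75

The open loop has two poles at the origin → type 2 system. By superposition:
  • 2: tracked with zero error.
  • 8t: tracked with zero error.
  • 8t^2: e_ss = 16/K_a with K_a=600/17 → 34/75.
Total e_ss = 34/75.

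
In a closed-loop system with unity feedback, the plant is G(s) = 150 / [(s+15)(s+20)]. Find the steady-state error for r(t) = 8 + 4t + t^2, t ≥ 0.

infinity

System type = 0 (no poles at s=0). Taking each input component in turn:
  • 8: e_ss = 8/(1+K_p) with K_p=0.5 → 16/3.
  • 4t: a type-0 system cannot track it, e_ss → ∞.
  • t^2: a type-0 system cannot track it, e_ss → ∞.
The unbounded component dominates.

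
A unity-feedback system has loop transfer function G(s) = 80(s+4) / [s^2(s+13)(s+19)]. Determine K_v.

infinity

K_v = lim_{s→0} s·G(s); with 2 poles at the origin the limit diverges, so K_v = ∞.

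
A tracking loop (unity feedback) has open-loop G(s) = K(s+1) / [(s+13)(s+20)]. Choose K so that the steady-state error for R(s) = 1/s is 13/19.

The open loop has no poles at the origin → type 0 system.
K_p = lim_{s→0} G(s) = K·1 / (13·20) = (1/260)·K.
e_ss = 1/(1 + K_p) = 13/19 ⇒ 1 + (1/260)·K = 19/13 ⇒ K = 120.

120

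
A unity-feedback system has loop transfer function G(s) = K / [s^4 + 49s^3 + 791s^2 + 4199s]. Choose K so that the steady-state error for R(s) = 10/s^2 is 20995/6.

12

Factoring s from the denominator leaves a polynomial with constant term 4199, so the system is type 1.
K_v = lim_{s→0} s·G(s) = K / 4199 = (1/4199)·K.
e_ss = 10/K_v = 20995/6 ⇒ K_v = 12/4199 ⇒ K = (12/4199)/(1/4199) = 12.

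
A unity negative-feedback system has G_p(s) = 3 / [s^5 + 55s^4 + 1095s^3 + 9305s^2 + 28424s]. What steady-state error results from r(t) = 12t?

113696

The denominator has no term below 28424s — 1 pole at s=0, type 1.
K_v = lim_{s→0} s·G_p(s) = 3 / 28424 = 3/28424.
e_ss = 12/K_v = 12/(3/28424) = 113696.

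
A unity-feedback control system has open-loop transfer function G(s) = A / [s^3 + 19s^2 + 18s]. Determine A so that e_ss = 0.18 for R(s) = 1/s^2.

100

Lowest-order denominator term is 18s, so the open loop has 1 pole at the origin → type 1 system.
K_v = lim_{s→0} s·G(s) = A / 18 = (1/18)·A.
e_ss = 1/K_v = 0.18 ⇒ K_v = 50/9 ⇒ A = (50/9)/(1/18) = 100.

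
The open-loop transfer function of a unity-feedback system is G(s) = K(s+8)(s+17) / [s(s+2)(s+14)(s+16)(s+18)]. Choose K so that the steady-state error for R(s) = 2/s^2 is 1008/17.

G(s) has one factor of s in the denominator, so the system is type 1.
K_v = lim_{s→0} s·G(s) = K·8·17 / (2·14·16·18) = (17/1008)·K.
e_ss = 2/K_v = 1008/17 ⇒ K_v = 17/504 ⇒ K = (17/504)/(17/1008) = 2.

2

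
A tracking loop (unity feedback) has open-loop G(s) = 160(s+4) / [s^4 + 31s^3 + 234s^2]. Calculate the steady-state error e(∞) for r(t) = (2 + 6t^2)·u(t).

Factoring s^2 from the denominator leaves a polynomial with constant term 234, so the system is type 2. Taking each input component in turn:
  • 2: tracked with zero error.
  • 6t^2: e_ss = 12/K_a with K_a=320/117 → 4.3875.
Total e_ss = 4.3875.

4.3875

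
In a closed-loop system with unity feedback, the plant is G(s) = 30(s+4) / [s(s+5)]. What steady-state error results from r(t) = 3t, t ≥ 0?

0.125

The open loop has one pole at the origin → type 1 system.
K_v = lim_{s→0} s·G(s) = 30·4 / (5) = 24.
e_ss = 3/K_v = 3/24 = 0.125.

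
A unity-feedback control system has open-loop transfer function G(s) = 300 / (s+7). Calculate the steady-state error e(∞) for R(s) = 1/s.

7/307

No free integrators in G(s): this is a type 0 system.
K_p = lim_{s→0} G(s) = 300 / (7) = 300/7.
e_ss = 1/(1 + K_p) = 1/(307/7) = 7/307.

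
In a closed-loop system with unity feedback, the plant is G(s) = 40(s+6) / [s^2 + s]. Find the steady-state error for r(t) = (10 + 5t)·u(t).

1/48

The denominator has no term below s — 1 pole at s=0, type 1. By superposition:
  • 10: tracked with zero error.
  • 5t: e_ss = 5/K_v with K_v=240 → 1/48.
Total e_ss = 1/48.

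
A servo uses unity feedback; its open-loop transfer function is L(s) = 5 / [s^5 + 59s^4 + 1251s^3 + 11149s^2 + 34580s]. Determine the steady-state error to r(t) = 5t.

34580

The denominator has no term below 34580s — 1 pole at s=0, type 1.
K_v = lim_{s→0} s·L(s) = 5 / 34580 = 1/6916.
e_ss = 5/K_v = 5/(1/6916) = 34580.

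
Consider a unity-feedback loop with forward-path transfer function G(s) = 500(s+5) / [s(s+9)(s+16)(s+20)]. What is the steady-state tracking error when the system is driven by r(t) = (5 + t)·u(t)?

1.152

The open loop has one pole at the origin → type 1 system. Treating each term separately:
  • 5: tracked with zero error.
  • t: e_ss = 1/K_v with K_v=125/144 → 1.152.
Total e_ss = 1.152.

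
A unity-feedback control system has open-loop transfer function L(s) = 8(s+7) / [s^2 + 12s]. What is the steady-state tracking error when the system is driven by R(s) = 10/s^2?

15/7

Lowest-order denominator term is 12s, so the open loop has 1 pole at the origin → type 1 system.
K_v = lim_{s→0} s·L(s) = 8·7 / 12 = 14/3.
e_ss = 10/K_v = 10/(14/3) = 15/7.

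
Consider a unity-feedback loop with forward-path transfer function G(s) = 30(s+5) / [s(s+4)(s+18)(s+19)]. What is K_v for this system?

25/228

One free integrator in G(s): this is a type 1 system.
K_v = lim_{s→0} s·G(s) = 30·5 / (4·18·19) = 25/228.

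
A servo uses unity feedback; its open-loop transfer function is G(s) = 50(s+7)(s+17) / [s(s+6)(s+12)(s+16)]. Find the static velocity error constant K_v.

2975/576

System type = 1 (one pole at s=0).
K_v = lim_{s→0} s·G(s) = 50·7·17 / (6·12·16) = 2975/576.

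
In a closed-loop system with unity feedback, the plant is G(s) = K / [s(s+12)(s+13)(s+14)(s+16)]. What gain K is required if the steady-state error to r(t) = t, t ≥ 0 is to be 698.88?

The open loop has one pole at the origin → type 1 system.
K_v = lim_{s→0} s·G(s) = K / (12·13·14·16) = (1/34944)·K.
e_ss = 1/K_v = 698.88 ⇒ K_v = 25/17472 ⇒ K = (25/17472)/(1/34944) = 50.

50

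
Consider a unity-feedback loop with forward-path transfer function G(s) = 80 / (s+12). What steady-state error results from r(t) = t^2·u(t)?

G(s) has no factors of s in the denominator, so the system is type 0.
For a type-0 system K_a = 0, so e_ss to a parabolic input is unbounded.

infinity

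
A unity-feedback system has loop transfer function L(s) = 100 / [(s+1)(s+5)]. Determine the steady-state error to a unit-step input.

The open loop has no poles at the origin → type 0 system.
K_p = lim_{s→0} L(s) = 100 / (1·5) = 20.
e_ss = 1/(1 + K_p) = 1/21.

1/21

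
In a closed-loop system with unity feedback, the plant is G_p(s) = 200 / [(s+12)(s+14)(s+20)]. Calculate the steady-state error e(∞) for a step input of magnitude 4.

336/89

System type = 0 (no poles at s=0).
K_p = lim_{s→0} G_p(s) = 200 / (12·14·20) = 5/84.
e_ss = 4/(1 + K_p) = 4/(89/84) = 336/89.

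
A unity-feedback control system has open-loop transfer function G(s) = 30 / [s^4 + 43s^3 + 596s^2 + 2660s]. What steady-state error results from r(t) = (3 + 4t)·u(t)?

Factoring s from the denominator leaves a polynomial with constant term 2660, so the system is type 1. Treating each term separately:
  • 3: tracked with zero error.
  • 4t: e_ss = 4/K_v with K_v=3/266 → 1064/3.
Total e_ss = 1064/3.

1064/3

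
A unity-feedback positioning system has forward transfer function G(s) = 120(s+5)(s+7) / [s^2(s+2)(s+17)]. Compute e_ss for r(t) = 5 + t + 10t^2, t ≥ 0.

17/105

The open loop has two poles at the origin → type 2 system. By superposition:
  • 5: tracked with zero error.
  • t: tracked with zero error.
  • 10t^2: e_ss = 20/K_a with K_a=2100/17 → 17/105.
Total e_ss = 17/105.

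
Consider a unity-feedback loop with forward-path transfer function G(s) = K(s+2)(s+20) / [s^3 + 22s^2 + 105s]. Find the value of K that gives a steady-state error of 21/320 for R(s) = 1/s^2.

40

Factoring s from the denominator leaves a polynomial with constant term 105, so the system is type 1.
K_v = lim_{s→0} s·G(s) = K·2·20 / 105 = (8/21)·K.
e_ss = 1/K_v = 21/320 ⇒ K_v = 320/21 ⇒ K = (320/21)/(8/21) = 40.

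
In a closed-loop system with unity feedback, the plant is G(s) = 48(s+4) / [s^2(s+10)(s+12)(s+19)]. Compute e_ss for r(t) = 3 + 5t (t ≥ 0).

0

Two free integrators in G(s): this is a type 2 system. Taking each input component in turn:
  • 3: tracked with zero error.
  • 5t: tracked with zero error.
Total e_ss = 0.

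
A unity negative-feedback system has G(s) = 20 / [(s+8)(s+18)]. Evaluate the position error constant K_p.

5/36

G(s) has no factors of s in the denominator, so the system is type 0.
K_p = lim_{s→0} G(s) = 20 / (8·18) = 5/36.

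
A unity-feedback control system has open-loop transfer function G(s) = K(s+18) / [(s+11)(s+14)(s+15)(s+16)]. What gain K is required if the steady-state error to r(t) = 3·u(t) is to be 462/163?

120

G(s) has no factors of s in the denominator, so the system is type 0.
K_p = lim_{s→0} G(s) = K·18 / (11·14·15·16) = (3/6160)·K.
e_ss = 3/(1 + K_p) = 462/163 ⇒ 1 + (3/6160)·K = 163/154 ⇒ K = 120.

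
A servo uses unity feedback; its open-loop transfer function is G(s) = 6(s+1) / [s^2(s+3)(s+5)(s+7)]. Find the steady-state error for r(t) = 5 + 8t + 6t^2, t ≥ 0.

Two free integrators in G(s): this is a type 2 system. By superposition:
  • 5: tracked with zero error.
  • 8t: tracked with zero error.
  • 6t^2: e_ss = 12/K_a with K_a=2/35 → 210.
Total e_ss = 210.

210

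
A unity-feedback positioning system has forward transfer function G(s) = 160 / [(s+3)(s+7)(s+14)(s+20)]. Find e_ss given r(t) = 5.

G(s) has no factors of s in the denominator, so the system is type 0.
K_p = lim_{s→0} G(s) = 160 / (3·7·14·20) = 4/147.
e_ss = 5/(1 + K_p) = 5/(151/147) = 735/151.

735/151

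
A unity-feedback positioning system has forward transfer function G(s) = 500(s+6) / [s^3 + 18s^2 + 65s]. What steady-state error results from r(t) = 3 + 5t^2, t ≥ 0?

Lowest-order denominator term is 65s, so the open loop has 1 pole at the origin → type 1 system. By superposition:
  • 3: tracked with zero error.
  • 5t^2: a type-1 system cannot track it, e_ss → ∞.
The unbounded component dominates.

infinity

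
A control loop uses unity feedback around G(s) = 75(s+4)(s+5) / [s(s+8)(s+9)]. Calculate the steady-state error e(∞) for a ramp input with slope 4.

The open loop has one pole at the origin → type 1 system.
K_v = lim_{s→0} s·G(s) = 75·4·5 / (8·9) = 125/6.
e_ss = 4/K_v = 4/(125/6) = 0.192.

0.192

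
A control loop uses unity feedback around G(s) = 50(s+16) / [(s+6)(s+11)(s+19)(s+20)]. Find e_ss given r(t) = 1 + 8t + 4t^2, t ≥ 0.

infinity

G(s) has no factors of s in the denominator, so the system is type 0. By superposition:
  • 1: e_ss = 1/(1+K_p) with K_p=20/627 → 627/647.
  • 8t: a type-0 system cannot track it, e_ss → ∞.
  • 4t^2: a type-0 system cannot track it, e_ss → ∞.
The unbounded component dominates.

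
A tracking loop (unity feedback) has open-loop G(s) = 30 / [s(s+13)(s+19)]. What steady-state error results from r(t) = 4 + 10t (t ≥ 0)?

247/3

One free integrator in G(s): this is a type 1 system. Taking each input component in turn:
  • 4: tracked with zero error.
  • 10t: e_ss = 10/K_v with K_v=30/247 → 247/3.
Total e_ss = 247/3.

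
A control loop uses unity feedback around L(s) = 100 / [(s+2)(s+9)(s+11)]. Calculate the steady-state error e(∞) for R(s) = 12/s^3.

infinity

The open loop has no poles at the origin → type 0 system.
For a type-0 system K_a = 0, so e_ss to a parabolic input is unbounded.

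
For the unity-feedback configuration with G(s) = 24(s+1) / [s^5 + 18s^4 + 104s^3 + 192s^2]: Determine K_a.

Lowest-order denominator term is 192s^2, so the open loop has 2 poles at the origin → type 2 system.
K_a = lim_{s→0} s^2·G(s) = 24·1 / 192 = 0.125.

0.125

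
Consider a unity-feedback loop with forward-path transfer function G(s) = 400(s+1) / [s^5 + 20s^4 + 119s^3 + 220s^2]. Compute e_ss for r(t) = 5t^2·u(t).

5.5

The denominator has no term below 220s^2 — 2 poles at s=0, type 2.
K_a = lim_{s→0} s^2·G(s) = 400·1 / 220 = 20/11.
r(t) = 5t^2 gives R(s) = 10/s^3.
e_ss = 10/K_a = 10/(20/11) = 5.5.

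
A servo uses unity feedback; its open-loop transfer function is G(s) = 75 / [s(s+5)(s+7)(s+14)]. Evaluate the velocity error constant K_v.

G(s) has one factor of s in the denominator, so the system is type 1.
K_v = lim_{s→0} s·G(s) = 75 / (5·7·14) = 15/98.

15/98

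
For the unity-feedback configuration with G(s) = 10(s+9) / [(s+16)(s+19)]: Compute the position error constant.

45/152

The open loop has no poles at the origin → type 0 system.
K_p = lim_{s→0} G(s) = 10·9 / (16·19) = 45/152.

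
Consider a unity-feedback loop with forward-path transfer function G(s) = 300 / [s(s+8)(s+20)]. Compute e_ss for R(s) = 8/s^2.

The open loop has one pole at the origin → type 1 system.
K_v = lim_{s→0} s·G(s) = 300 / (8·20) = 1.875.
e_ss = 8/K_v = 8/1.875 = 64/15.

64/15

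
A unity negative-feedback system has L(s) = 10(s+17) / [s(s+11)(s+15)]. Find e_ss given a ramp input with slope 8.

The open loop has one pole at the origin → type 1 system.
K_v = lim_{s→0} s·L(s) = 10·17 / (11·15) = 34/33.
e_ss = 8/K_v = 8/(34/33) = 132/17.

132/17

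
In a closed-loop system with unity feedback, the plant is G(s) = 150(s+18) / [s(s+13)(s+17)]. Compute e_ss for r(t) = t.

221/2700

The open loop has one pole at the origin → type 1 system.
K_v = lim_{s→0} s·G(s) = 150·18 / (13·17) = 2700/221.
e_ss = 1/K_v = 1/(2700/221) = 221/2700.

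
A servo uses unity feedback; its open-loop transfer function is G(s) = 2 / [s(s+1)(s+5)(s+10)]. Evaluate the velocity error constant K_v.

0.04

System type = 1 (one pole at s=0).
K_v = lim_{s→0} s·G(s) = 2 / (1·5·10) = 0.04.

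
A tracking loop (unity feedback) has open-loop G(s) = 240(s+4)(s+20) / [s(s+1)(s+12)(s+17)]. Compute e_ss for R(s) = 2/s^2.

17/800

System type = 1 (one pole at s=0).
K_v = lim_{s→0} s·G(s) = 240·4·20 / (1·12·17) = 1600/17.
e_ss = 2/K_v = 2/(1600/17) = 17/800.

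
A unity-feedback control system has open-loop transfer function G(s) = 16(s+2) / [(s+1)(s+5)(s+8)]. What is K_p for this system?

0.8

The open loop has no poles at the origin → type 0 system.
K_p = lim_{s→0} G(s) = 16·2 / (1·5·8) = 0.8.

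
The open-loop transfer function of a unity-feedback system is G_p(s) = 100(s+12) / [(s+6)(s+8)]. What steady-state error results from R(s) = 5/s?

5/26

No free integrators in G_p(s): this is a type 0 system.
K_p = lim_{s→0} G_p(s) = 100·12 / (6·8) = 25.
e_ss = 5/(1 + K_p) = 5/26.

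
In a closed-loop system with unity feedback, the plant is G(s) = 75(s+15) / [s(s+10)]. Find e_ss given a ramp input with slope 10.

G(s) has one factor of s in the denominator, so the system is type 1.
K_v = lim_{s→0} s·G(s) = 75·15 / (10) = 112.5.
e_ss = 10/K_v = 10/112.5 = 4/45.

4/45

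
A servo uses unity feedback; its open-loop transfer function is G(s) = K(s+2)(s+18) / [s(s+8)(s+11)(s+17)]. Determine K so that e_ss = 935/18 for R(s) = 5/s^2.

The open loop has one pole at the origin → type 1 system.
K_v = lim_{s→0} s·G(s) = K·2·18 / (8·11·17) = (9/374)·K.
e_ss = 5/K_v = 935/18 ⇒ K_v = 18/187 ⇒ K = (18/187)/(9/374) = 4.

4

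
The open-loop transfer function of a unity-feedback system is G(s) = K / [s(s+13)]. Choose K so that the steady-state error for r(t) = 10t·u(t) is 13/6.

60

System type = 1 (one pole at s=0).
K_v = lim_{s→0} s·G(s) = K / (13) = (1/13)·K.
e_ss = 10/K_v = 13/6 ⇒ K_v = 60/13 ⇒ K = (60/13)/(1/13) = 60.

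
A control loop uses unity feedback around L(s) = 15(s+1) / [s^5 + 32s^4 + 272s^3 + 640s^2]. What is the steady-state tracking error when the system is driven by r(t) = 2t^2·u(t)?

512/3

Lowest-order denominator term is 640s^2, so the open loop has 2 poles at the origin → type 2 system.
K_a = lim_{s→0} s^2·L(s) = 15·1 / 640 = 3/128.
r(t) = 2t^2 gives R(s) = 4/s^3.
e_ss = 4/K_a = 4/(3/128) = 512/3.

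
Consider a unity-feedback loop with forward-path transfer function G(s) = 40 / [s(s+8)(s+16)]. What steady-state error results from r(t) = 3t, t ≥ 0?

The open loop has one pole at the origin → type 1 system.
K_v = lim_{s→0} s·G(s) = 40 / (8·16) = 0.3125.
e_ss = 3/K_v = 3/0.3125 = 9.6.

9.6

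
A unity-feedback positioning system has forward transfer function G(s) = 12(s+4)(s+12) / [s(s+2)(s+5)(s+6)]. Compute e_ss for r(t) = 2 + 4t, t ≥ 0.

5/12

G(s) has one factor of s in the denominator, so the system is type 1. Treating each term separately:
  • 2: tracked with zero error.
  • 4t: e_ss = 4/K_v with K_v=9.6 → 5/12.
Total e_ss = 5/12.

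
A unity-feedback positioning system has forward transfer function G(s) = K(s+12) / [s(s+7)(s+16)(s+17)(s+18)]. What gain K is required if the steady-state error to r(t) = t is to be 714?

System type = 1 (one pole at s=0).
K_v = lim_{s→0} s·G(s) = K·12 / (7·16·17·18) = (1/2856)·K.
e_ss = 1/K_v = 714 ⇒ K_v = 1/714 ⇒ K = (1/714)/(1/2856) = 4.

4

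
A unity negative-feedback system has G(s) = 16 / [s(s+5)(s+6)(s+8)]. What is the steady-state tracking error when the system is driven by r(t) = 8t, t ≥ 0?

One free integrator in G(s): this is a type 1 system.
K_v = lim_{s→0} s·G(s) = 16 / (5·6·8) = 1/15.
e_ss = 8/K_v = 8/(1/15) = 120.

120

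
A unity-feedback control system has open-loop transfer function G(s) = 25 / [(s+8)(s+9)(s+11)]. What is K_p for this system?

25/792

The open loop has no poles at the origin → type 0 system.
K_p = lim_{s→0} G(s) = 25 / (8·9·11) = 25/792.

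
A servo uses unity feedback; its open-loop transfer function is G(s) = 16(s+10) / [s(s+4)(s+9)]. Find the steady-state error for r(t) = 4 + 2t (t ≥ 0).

System type = 1 (one pole at s=0). By superposition:
  • 4: tracked with zero error.
  • 2t: e_ss = 2/K_v with K_v=40/9 → 0.45.
Total e_ss = 0.45.

0.45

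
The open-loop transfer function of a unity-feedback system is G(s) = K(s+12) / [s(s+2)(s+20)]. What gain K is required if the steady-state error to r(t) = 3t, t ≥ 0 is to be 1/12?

120

G(s) has one factor of s in the denominator, so the system is type 1.
K_v = lim_{s→0} s·G(s) = K·12 / (2·20) = 0.3·K.
e_ss = 3/K_v = 1/12 ⇒ K_v = 36 ⇒ K = 36/0.3 = 120.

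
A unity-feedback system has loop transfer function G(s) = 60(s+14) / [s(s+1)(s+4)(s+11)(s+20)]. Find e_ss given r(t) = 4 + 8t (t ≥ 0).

One free integrator in G(s): this is a type 1 system. By superposition:
  • 4: tracked with zero error.
  • 8t: e_ss = 8/K_v with K_v=21/22 → 176/21.
Total e_ss = 176/21.

176/21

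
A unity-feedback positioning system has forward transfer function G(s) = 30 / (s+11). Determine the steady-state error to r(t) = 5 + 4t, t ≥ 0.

System type = 0 (no poles at s=0). By superposition:
  • 5: e_ss = 5/(1+K_p) with K_p=30/11 → 55/41.
  • 4t: a type-0 system cannot track it, e_ss → ∞.
The unbounded component dominates.

infinity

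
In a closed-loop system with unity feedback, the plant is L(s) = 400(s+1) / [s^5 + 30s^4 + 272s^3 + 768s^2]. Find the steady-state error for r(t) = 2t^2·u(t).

The denominator has no term below 768s^2 — 2 poles at s=0, type 2.
K_a = lim_{s→0} s^2·L(s) = 400·1 / 768 = 25/48.
r(t) = 2t^2 gives R(s) = 4/s^3.
e_ss = 4/K_a = 4/(25/48) = 7.68.

7.68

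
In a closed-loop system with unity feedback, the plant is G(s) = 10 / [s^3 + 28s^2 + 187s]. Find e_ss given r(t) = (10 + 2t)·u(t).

37.4

Lowest-order denominator term is 187s, so the open loop has 1 pole at the origin → type 1 system. By superposition:
  • 10: tracked with zero error.
  • 2t: e_ss = 2/K_v with K_v=10/187 → 37.4.
Total e_ss = 37.4.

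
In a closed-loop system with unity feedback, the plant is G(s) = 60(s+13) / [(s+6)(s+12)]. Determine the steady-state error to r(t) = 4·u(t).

24/71

No free integrators in G(s): this is a type 0 system.
K_p = lim_{s→0} G(s) = 60·13 / (6·12) = 65/6.
e_ss = 4/(1 + K_p) = 4/(71/6) = 24/71.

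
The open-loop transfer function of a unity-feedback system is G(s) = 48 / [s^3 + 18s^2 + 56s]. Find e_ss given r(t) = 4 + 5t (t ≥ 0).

35/6

Lowest-order denominator term is 56s, so the open loop has 1 pole at the origin → type 1 system. By superposition:
  • 4: tracked with zero error.
  • 5t: e_ss = 5/K_v with K_v=6/7 → 35/6.
Total e_ss = 35/6.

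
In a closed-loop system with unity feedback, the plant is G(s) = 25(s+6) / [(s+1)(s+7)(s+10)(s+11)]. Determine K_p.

No free integrators in G(s): this is a type 0 system.
K_p = lim_{s→0} G(s) = 25·6 / (1·7·10·11) = 15/77.

15/77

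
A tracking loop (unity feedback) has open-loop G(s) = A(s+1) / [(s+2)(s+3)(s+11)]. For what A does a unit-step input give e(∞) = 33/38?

The open loop has no poles at the origin → type 0 system.
K_p = lim_{s→0} G(s) = A·1 / (2·3·11) = (1/66)·A.
e_ss = 1/(1 + K_p) = 33/38 ⇒ 1 + (1/66)·A = 38/33 ⇒ A = 10.

10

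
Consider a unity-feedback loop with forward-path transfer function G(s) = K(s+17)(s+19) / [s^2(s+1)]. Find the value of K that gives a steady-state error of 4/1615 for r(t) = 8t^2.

The open loop has two poles at the origin → type 2 system.
K_a = lim_{s→0} s^2·G(s) = K·17·19 / (1) = 323·K.
e_ss = 16/K_a = 4/1615 ⇒ K_a = 6460 ⇒ K = 6460/323 = 20.

20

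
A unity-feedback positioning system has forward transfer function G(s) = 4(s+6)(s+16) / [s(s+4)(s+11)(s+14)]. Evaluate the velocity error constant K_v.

System type = 1 (one pole at s=0).
K_v = lim_{s→0} s·G(s) = 4·6·16 / (4·11·14) = 48/77.

48/77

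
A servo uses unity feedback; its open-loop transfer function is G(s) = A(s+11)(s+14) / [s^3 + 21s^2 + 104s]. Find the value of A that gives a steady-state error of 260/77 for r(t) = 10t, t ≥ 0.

2

The denominator has no term below 104s — 1 pole at s=0, type 1.
K_v = lim_{s→0} s·G(s) = A·11·14 / 104 = (77/52)·A.
e_ss = 10/K_v = 260/77 ⇒ K_v = 77/26 ⇒ A = (77/26)/(77/52) = 2.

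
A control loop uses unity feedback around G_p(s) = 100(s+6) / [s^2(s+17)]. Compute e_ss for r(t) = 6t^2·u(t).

0.34

G_p(s) has two factors of s in the denominator, so the system is type 2.
K_a = lim_{s→0} s^2·G_p(s) = 100·6 / (17) = 600/17.
r(t) = 6t^2 gives R(s) = 12/s^3.
e_ss = 12/K_a = 12/(600/17) = 0.34.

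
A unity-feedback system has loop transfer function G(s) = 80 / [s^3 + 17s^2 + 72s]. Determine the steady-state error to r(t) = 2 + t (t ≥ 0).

The denominator has no term below 72s — 1 pole at s=0, type 1. Taking each input component in turn:
  • 2: tracked with zero error.
  • t: e_ss = 1/K_v with K_v=10/9 → 0.9.
Total e_ss = 0.9.

0.9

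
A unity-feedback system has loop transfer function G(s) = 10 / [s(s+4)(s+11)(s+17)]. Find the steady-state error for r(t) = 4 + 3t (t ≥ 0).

224.4

G(s) has one factor of s in the denominator, so the system is type 1. By superposition:
  • 4: tracked with zero error.
  • 3t: e_ss = 3/K_v with K_v=5/374 → 224.4.
Total e_ss = 224.4.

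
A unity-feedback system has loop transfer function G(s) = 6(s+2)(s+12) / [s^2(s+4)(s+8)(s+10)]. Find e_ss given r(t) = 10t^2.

System type = 2 (two poles at s=0).
K_a = lim_{s→0} s^2·G(s) = 6·2·12 / (4·8·10) = 0.45.
r(t) = 10t^2 gives R(s) = 20/s^3.
e_ss = 20/K_a = 20/0.45 = 400/9.

400/9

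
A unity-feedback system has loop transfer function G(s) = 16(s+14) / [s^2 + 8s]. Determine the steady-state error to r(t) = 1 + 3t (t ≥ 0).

3/28

Factoring s from the denominator leaves a polynomial with constant term 8, so the system is type 1. By superposition:
  • 1: tracked with zero error.
  • 3t: e_ss = 3/K_v with K_v=28 → 3/28.
Total e_ss = 3/28.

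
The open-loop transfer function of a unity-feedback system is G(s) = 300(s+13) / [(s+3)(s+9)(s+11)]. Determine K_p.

G(s) has no factors of s in the denominator, so the system is type 0.
K_p = lim_{s→0} G(s) = 300·13 / (3·9·11) = 1300/99.

1300/99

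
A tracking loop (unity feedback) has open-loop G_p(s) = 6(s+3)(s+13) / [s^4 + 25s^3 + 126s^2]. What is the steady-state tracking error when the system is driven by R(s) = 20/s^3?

Factoring s^2 from the denominator leaves a polynomial with constant term 126, so the system is type 2.
K_a = lim_{s→0} s^2·G_p(s) = 6·3·13 / 126 = 13/7.
r(t) = 10t^2 gives R(s) = 20/s^3.
e_ss = 20/K_a = 20/(13/7) = 140/13.

140/13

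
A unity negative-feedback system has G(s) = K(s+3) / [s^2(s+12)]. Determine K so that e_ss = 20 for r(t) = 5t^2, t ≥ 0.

2

System type = 2 (two poles at s=0).
K_a = lim_{s→0} s^2·G(s) = K·3 / (12) = 0.25·K.
e_ss = 10/K_a = 20 ⇒ K_a = 0.5 ⇒ K = 0.5/0.25 = 2.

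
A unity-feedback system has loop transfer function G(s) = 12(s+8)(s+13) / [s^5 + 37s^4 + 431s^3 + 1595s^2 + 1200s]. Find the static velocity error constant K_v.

The denominator has no term below 1200s — 1 pole at s=0, type 1.
K_v = lim_{s→0} s·G(s) = 12·8·13 / 1200 = 1.04.

1.04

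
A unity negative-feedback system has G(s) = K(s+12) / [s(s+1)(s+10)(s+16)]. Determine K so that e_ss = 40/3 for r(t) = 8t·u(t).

8

One free integrator in G(s): this is a type 1 system.
K_v = lim_{s→0} s·G(s) = K·12 / (1·10·16) = 0.075·K.
e_ss = 8/K_v = 40/3 ⇒ K_v = 0.6 ⇒ K = 0.6/0.075 = 8.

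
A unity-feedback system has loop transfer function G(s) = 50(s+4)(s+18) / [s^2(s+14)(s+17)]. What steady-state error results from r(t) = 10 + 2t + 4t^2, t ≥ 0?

G(s) has two factors of s in the denominator, so the system is type 2. By superposition:
  • 10: tracked with zero error.
  • 2t: tracked with zero error.
  • 4t^2: e_ss = 8/K_a with K_a=1800/119 → 119/225.
Total e_ss = 119/225.

119/225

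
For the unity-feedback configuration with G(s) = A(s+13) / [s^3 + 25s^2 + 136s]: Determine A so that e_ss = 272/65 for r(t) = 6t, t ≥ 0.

15

Lowest-order denominator term is 136s, so the open loop has 1 pole at the origin → type 1 system.
K_v = lim_{s→0} s·G(s) = A·13 / 136 = (13/136)·A.
e_ss = 6/K_v = 272/65 ⇒ K_v = 195/136 ⇒ A = (195/136)/(13/136) = 15.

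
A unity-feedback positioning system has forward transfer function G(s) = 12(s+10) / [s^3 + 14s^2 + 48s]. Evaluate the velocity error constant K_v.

Lowest-order denominator term is 48s, so the open loop has 1 pole at the origin → type 1 system.
K_v = lim_{s→0} s·G(s) = 12·10 / 48 = 2.5.

2.5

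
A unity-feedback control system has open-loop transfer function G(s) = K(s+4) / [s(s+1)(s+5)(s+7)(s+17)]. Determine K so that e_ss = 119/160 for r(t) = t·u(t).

200

G(s) has one factor of s in the denominator, so the system is type 1.
K_v = lim_{s→0} s·G(s) = K·4 / (1·5·7·17) = (4/595)·K.
e_ss = 1/K_v = 119/160 ⇒ K_v = 160/119 ⇒ K = (160/119)/(4/595) = 200.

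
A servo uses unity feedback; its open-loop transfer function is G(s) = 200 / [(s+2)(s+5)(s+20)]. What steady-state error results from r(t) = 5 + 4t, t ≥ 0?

No free integrators in G(s): this is a type 0 system. By superposition:
  • 5: e_ss = 5/(1+K_p) with K_p=1 → 2.5.
  • 4t: a type-0 system cannot track it, e_ss → ∞.
The unbounded component dominates.

infinity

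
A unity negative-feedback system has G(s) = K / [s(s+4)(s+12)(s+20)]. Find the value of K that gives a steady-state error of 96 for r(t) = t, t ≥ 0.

G(s) has one factor of s in the denominator, so the system is type 1.
K_v = lim_{s→0} s·G(s) = K / (4·12·20) = (1/960)·K.
e_ss = 1/K_v = 96 ⇒ K_v = 1/96 ⇒ K = (1/96)/(1/960) = 10.

10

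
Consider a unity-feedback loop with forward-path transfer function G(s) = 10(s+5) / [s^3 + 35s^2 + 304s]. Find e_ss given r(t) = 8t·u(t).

48.64

Lowest-order denominator term is 304s, so the open loop has 1 pole at the origin → type 1 system.
K_v = lim_{s→0} s·G(s) = 10·5 / 304 = 25/152.
e_ss = 8/K_v = 8/(25/152) = 48.64.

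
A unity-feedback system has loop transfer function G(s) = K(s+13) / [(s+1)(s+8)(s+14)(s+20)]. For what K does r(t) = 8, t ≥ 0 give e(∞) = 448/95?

The open loop has no poles at the origin → type 0 system.
K_p = lim_{s→0} G(s) = K·13 / (1·8·14·20) = (13/2240)·K.
e_ss = 8/(1 + K_p) = 448/95 ⇒ 1 + (13/2240)·K = 95/56 ⇒ K = 120.

120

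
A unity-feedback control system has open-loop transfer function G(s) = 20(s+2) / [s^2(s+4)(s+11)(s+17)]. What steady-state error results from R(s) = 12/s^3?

System type = 2 (two poles at s=0).
K_a = lim_{s→0} s^2·G(s) = 20·2 / (4·11·17) = 10/187.
r(t) = 6t^2 gives R(s) = 12/s^3.
e_ss = 12/K_a = 12/(10/187) = 224.4.

224.4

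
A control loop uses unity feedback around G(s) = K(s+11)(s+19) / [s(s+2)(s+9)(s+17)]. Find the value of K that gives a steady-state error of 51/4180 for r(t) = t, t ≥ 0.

120

G(s) has one factor of s in the denominator, so the system is type 1.
K_v = lim_{s→0} s·G(s) = K·11·19 / (2·9·17) = (209/306)·K.
e_ss = 1/K_v = 51/4180 ⇒ K_v = 4180/51 ⇒ K = (4180/51)/(209/306) = 120.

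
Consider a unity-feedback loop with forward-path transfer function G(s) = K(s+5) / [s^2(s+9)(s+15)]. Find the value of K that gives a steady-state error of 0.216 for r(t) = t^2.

Two free integrators in G(s): this is a type 2 system.
K_a = lim_{s→0} s^2·G(s) = K·5 / (9·15) = (1/27)·K.
e_ss = 2/K_a = 0.216 ⇒ K_a = 250/27 ⇒ K = (250/27)/(1/27) = 250.

250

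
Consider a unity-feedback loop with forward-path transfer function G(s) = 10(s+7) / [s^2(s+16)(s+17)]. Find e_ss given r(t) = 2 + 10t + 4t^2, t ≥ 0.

The open loop has two poles at the origin → type 2 system. Taking each input component in turn:
  • 2: tracked with zero error.
  • 10t: tracked with zero error.
  • 4t^2: e_ss = 8/K_a with K_a=35/136 → 1088/35.
Total e_ss = 1088/35.

1088/35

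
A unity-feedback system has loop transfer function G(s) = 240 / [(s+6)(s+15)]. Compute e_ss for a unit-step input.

3/11

The open loop has no poles at the origin → type 0 system.
K_p = lim_{s→0} G(s) = 240 / (6·15) = 8/3.
e_ss = 1/(1 + K_p) = 1/(11/3) = 3/11.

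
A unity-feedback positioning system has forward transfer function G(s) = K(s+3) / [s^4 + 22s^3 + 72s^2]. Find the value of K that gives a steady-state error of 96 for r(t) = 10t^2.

The denominator has no term below 72s^2 — 2 poles at s=0, type 2.
K_a = lim_{s→0} s^2·G(s) = K·3 / 72 = (1/24)·K.
e_ss = 20/K_a = 96 ⇒ K_a = 5/24 ⇒ K = (5/24)/(1/24) = 5.

5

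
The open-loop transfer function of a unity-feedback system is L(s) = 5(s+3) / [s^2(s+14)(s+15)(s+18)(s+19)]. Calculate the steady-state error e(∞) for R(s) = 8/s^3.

38304

System type = 2 (two poles at s=0).
K_a = lim_{s→0} s^2·L(s) = 5·3 / (14·15·18·19) = 1/4788.
r(t) = 4t^2 gives R(s) = 8/s^3.
e_ss = 8/K_a = 8/(1/4788) = 38304.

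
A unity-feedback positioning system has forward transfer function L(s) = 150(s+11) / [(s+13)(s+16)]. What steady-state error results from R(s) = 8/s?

832/929

System type = 0 (no poles at s=0).
K_p = lim_{s→0} L(s) = 150·11 / (13·16) = 825/104.
e_ss = 8/(1 + K_p) = 8/(929/104) = 832/929.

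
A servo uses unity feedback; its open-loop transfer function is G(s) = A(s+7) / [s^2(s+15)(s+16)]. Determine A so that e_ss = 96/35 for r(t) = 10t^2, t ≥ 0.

250

System type = 2 (two poles at s=0).
K_a = lim_{s→0} s^2·G(s) = A·7 / (15·16) = (7/240)·A.
e_ss = 20/K_a = 96/35 ⇒ K_a = 175/24 ⇒ A = (175/24)/(7/240) = 250.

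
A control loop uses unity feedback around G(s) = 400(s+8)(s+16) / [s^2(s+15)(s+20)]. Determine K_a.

System type = 2 (two poles at s=0).
K_a = lim_{s→0} s^2·G(s) = 400·8·16 / (15·20) = 512/3.

512/3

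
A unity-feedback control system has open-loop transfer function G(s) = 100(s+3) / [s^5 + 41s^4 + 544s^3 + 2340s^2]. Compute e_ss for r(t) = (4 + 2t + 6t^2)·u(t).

Factoring s^2 from the denominator leaves a polynomial with constant term 2340, so the system is type 2. Taking each input component in turn:
  • 4: tracked with zero error.
  • 2t: tracked with zero error.
  • 6t^2: e_ss = 12/K_a with K_a=5/39 → 93.6.
Total e_ss = 93.6.

93.6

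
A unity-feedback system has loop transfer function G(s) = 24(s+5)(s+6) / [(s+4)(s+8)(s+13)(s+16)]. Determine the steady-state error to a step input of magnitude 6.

2496/461

No free integrators in G(s): this is a type 0 system.
K_p = lim_{s→0} G(s) = 24·5·6 / (4·8·13·16) = 45/416.
e_ss = 6/(1 + K_p) = 6/(461/416) = 2496/461.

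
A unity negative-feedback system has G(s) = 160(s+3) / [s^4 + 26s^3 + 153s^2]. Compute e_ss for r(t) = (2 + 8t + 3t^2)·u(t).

The denominator has no term below 153s^2 — 2 poles at s=0, type 2. By superposition:
  • 2: tracked with zero error.
  • 8t: tracked with zero error.
  • 3t^2: e_ss = 6/K_a with K_a=160/51 → 1.9125.
Total e_ss = 1.9125.

1.9125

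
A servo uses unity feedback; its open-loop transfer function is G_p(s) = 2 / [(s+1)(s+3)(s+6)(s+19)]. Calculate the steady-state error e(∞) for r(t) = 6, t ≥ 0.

513/86

G_p(s) has no factors of s in the denominator, so the system is type 0.
K_p = lim_{s→0} G_p(s) = 2 / (1·3·6·19) = 1/171.
e_ss = 6/(1 + K_p) = 6/(172/171) = 513/86.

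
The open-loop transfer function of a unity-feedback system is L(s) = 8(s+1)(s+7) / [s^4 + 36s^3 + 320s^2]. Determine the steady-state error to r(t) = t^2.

Factoring s^2 from the denominator leaves a polynomial with constant term 320, so the system is type 2.
K_a = lim_{s→0} s^2·L(s) = 8·1·7 / 320 = 0.175.
r(t) = t^2 gives R(s) = 2/s^3.
e_ss = 2/K_a = 2/0.175 = 80/7.

80/7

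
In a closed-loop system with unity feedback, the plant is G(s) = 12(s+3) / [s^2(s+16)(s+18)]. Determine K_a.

G(s) has two factors of s in the denominator, so the system is type 2.
K_a = lim_{s→0} s^2·G(s) = 12·3 / (16·18) = 0.125.

0.125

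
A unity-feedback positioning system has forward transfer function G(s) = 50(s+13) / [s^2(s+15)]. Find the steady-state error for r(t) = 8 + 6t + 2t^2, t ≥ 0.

6/65

G(s) has two factors of s in the denominator, so the system is type 2. Treating each term separately:
  • 8: tracked with zero error.
  • 6t: tracked with zero error.
  • 2t^2: e_ss = 4/K_a with K_a=130/3 → 6/65.
Total e_ss = 6/65.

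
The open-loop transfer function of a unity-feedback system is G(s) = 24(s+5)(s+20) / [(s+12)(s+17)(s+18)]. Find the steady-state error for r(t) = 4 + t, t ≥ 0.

System type = 0 (no poles at s=0). Treating each term separately:
  • 4: e_ss = 4/(1+K_p) with K_p=100/153 → 612/253.
  • t: a type-0 system cannot track it, e_ss → ∞.
The unbounded component dominates.

infinity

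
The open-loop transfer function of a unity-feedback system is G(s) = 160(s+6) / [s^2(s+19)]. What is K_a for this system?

960/19

System type = 2 (two poles at s=0).
K_a = lim_{s→0} s^2·G(s) = 160·6 / (19) = 960/19.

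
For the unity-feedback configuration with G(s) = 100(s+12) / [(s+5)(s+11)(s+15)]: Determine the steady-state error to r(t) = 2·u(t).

22/27

System type = 0 (no poles at s=0).
K_p = lim_{s→0} G(s) = 100·12 / (5·11·15) = 16/11.
e_ss = 2/(1 + K_p) = 2/(27/11) = 22/27.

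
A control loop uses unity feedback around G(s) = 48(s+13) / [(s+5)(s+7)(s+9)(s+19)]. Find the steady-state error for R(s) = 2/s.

G(s) has no factors of s in the denominator, so the system is type 0.
K_p = lim_{s→0} G(s) = 48·13 / (5·7·9·19) = 208/1995.
e_ss = 2/(1 + K_p) = 2/(2203/1995) = 3990/2203.

3990/2203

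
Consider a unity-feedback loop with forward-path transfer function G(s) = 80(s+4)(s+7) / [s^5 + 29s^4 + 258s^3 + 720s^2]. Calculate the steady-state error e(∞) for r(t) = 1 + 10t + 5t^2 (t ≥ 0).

Lowest-order denominator term is 720s^2, so the open loop has 2 poles at the origin → type 2 system. Taking each input component in turn:
  • 1: tracked with zero error.
  • 10t: tracked with zero error.
  • 5t^2: e_ss = 10/K_a with K_a=28/9 → 45/14.
Total e_ss = 45/14.

45/14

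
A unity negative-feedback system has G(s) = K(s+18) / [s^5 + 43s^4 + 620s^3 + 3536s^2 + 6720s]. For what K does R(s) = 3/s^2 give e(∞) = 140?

8

Factoring s from the denominator leaves a polynomial with constant term 6720, so the system is type 1.
K_v = lim_{s→0} s·G(s) = K·18 / 6720 = (3/1120)·K.
e_ss = 3/K_v = 140 ⇒ K_v = 3/140 ⇒ K = (3/140)/(3/1120) = 8.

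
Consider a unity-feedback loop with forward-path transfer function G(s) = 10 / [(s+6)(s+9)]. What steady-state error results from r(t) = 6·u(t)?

5.0625

G(s) has no factors of s in the denominator, so the system is type 0.
K_p = lim_{s→0} G(s) = 10 / (6·9) = 5/27.
e_ss = 6/(1 + K_p) = 6/(32/27) = 5.0625.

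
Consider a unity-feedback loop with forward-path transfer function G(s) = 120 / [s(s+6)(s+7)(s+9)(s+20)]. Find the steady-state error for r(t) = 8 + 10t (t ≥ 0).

The open loop has one pole at the origin → type 1 system. Taking each input component in turn:
  • 8: tracked with zero error.
  • 10t: e_ss = 10/K_v with K_v=1/63 → 630.
Total e_ss = 630.

630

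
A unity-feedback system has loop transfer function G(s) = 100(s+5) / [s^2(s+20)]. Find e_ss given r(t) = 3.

0

System type = 2 (two poles at s=0).
A type-2 system has K_p = ∞, so it tracks a step input with zero steady-state error.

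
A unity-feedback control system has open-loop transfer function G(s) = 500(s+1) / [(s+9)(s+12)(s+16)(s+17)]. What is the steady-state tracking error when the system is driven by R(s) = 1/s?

No free integrators in G(s): this is a type 0 system.
K_p = lim_{s→0} G(s) = 500·1 / (9·12·16·17) = 125/7344.
e_ss = 1/(1 + K_p) = 1/(7469/7344) = 7344/7469.

7344/7469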